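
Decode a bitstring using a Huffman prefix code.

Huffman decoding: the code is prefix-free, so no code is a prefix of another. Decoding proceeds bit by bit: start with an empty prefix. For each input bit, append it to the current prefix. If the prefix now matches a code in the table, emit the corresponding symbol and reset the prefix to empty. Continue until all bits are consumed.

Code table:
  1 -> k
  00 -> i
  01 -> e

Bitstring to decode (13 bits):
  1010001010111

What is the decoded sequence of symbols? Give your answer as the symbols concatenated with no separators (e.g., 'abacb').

Bit 0: prefix='1' -> emit 'k', reset
Bit 1: prefix='0' (no match yet)
Bit 2: prefix='01' -> emit 'e', reset
Bit 3: prefix='0' (no match yet)
Bit 4: prefix='00' -> emit 'i', reset
Bit 5: prefix='0' (no match yet)
Bit 6: prefix='01' -> emit 'e', reset
Bit 7: prefix='0' (no match yet)
Bit 8: prefix='01' -> emit 'e', reset
Bit 9: prefix='0' (no match yet)
Bit 10: prefix='01' -> emit 'e', reset
Bit 11: prefix='1' -> emit 'k', reset
Bit 12: prefix='1' -> emit 'k', reset

Answer: keieeekk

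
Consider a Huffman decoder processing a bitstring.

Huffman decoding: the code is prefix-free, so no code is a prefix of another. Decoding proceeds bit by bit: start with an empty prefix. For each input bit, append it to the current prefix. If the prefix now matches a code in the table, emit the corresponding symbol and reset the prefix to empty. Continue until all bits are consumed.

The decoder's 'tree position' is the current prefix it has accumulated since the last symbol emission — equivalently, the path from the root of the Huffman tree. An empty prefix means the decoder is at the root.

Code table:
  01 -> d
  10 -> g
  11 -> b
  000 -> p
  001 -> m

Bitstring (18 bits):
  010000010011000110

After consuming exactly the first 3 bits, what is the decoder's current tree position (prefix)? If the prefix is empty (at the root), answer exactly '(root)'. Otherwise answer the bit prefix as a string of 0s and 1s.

Answer: 0

Derivation:
Bit 0: prefix='0' (no match yet)
Bit 1: prefix='01' -> emit 'd', reset
Bit 2: prefix='0' (no match yet)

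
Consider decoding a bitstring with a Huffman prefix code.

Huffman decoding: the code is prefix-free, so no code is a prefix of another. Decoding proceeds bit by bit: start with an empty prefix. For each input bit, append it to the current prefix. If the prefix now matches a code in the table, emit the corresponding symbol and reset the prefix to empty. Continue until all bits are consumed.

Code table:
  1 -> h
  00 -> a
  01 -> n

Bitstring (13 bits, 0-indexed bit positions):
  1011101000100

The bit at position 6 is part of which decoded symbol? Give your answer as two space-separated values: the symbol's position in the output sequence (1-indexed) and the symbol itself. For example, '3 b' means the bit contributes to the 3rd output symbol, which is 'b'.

Answer: 5 n

Derivation:
Bit 0: prefix='1' -> emit 'h', reset
Bit 1: prefix='0' (no match yet)
Bit 2: prefix='01' -> emit 'n', reset
Bit 3: prefix='1' -> emit 'h', reset
Bit 4: prefix='1' -> emit 'h', reset
Bit 5: prefix='0' (no match yet)
Bit 6: prefix='01' -> emit 'n', reset
Bit 7: prefix='0' (no match yet)
Bit 8: prefix='00' -> emit 'a', reset
Bit 9: prefix='0' (no match yet)
Bit 10: prefix='01' -> emit 'n', reset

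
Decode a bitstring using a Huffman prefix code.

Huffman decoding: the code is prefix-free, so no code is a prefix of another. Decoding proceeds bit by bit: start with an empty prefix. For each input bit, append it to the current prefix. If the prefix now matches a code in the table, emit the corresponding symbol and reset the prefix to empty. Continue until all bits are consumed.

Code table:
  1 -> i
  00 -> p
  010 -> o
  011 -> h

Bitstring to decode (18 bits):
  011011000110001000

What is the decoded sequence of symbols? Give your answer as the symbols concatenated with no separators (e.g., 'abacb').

Bit 0: prefix='0' (no match yet)
Bit 1: prefix='01' (no match yet)
Bit 2: prefix='011' -> emit 'h', reset
Bit 3: prefix='0' (no match yet)
Bit 4: prefix='01' (no match yet)
Bit 5: prefix='011' -> emit 'h', reset
Bit 6: prefix='0' (no match yet)
Bit 7: prefix='00' -> emit 'p', reset
Bit 8: prefix='0' (no match yet)
Bit 9: prefix='01' (no match yet)
Bit 10: prefix='011' -> emit 'h', reset
Bit 11: prefix='0' (no match yet)
Bit 12: prefix='00' -> emit 'p', reset
Bit 13: prefix='0' (no match yet)
Bit 14: prefix='01' (no match yet)
Bit 15: prefix='010' -> emit 'o', reset
Bit 16: prefix='0' (no match yet)
Bit 17: prefix='00' -> emit 'p', reset

Answer: hhphpop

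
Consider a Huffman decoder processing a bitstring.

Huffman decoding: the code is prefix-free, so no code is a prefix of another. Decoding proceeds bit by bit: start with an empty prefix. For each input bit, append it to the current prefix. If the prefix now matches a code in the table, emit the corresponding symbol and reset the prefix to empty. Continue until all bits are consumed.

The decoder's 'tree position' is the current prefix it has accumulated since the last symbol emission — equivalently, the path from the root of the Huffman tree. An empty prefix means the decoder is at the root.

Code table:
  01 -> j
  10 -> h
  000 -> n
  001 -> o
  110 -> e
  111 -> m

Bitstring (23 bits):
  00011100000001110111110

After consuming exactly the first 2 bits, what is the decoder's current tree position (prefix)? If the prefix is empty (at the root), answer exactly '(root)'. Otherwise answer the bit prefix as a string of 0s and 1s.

Answer: 00

Derivation:
Bit 0: prefix='0' (no match yet)
Bit 1: prefix='00' (no match yet)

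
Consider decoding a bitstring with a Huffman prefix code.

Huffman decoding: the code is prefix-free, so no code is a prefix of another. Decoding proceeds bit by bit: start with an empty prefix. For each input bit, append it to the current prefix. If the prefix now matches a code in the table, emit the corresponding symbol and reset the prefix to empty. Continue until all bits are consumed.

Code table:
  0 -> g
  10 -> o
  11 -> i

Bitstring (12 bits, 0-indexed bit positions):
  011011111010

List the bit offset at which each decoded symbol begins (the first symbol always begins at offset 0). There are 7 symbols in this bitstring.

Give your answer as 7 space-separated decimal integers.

Answer: 0 1 3 4 6 8 10

Derivation:
Bit 0: prefix='0' -> emit 'g', reset
Bit 1: prefix='1' (no match yet)
Bit 2: prefix='11' -> emit 'i', reset
Bit 3: prefix='0' -> emit 'g', reset
Bit 4: prefix='1' (no match yet)
Bit 5: prefix='11' -> emit 'i', reset
Bit 6: prefix='1' (no match yet)
Bit 7: prefix='11' -> emit 'i', reset
Bit 8: prefix='1' (no match yet)
Bit 9: prefix='10' -> emit 'o', reset
Bit 10: prefix='1' (no match yet)
Bit 11: prefix='10' -> emit 'o', reset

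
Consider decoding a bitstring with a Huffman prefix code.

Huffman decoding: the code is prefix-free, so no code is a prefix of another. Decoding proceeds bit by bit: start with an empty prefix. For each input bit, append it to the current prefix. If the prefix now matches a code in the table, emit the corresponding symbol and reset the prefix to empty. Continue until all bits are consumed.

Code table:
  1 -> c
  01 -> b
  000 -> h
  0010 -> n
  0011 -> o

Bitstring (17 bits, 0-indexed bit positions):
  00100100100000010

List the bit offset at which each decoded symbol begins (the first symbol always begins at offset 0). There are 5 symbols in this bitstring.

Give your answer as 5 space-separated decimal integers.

Bit 0: prefix='0' (no match yet)
Bit 1: prefix='00' (no match yet)
Bit 2: prefix='001' (no match yet)
Bit 3: prefix='0010' -> emit 'n', reset
Bit 4: prefix='0' (no match yet)
Bit 5: prefix='01' -> emit 'b', reset
Bit 6: prefix='0' (no match yet)
Bit 7: prefix='00' (no match yet)
Bit 8: prefix='001' (no match yet)
Bit 9: prefix='0010' -> emit 'n', reset
Bit 10: prefix='0' (no match yet)
Bit 11: prefix='00' (no match yet)
Bit 12: prefix='000' -> emit 'h', reset
Bit 13: prefix='0' (no match yet)
Bit 14: prefix='00' (no match yet)
Bit 15: prefix='001' (no match yet)
Bit 16: prefix='0010' -> emit 'n', reset

Answer: 0 4 6 10 13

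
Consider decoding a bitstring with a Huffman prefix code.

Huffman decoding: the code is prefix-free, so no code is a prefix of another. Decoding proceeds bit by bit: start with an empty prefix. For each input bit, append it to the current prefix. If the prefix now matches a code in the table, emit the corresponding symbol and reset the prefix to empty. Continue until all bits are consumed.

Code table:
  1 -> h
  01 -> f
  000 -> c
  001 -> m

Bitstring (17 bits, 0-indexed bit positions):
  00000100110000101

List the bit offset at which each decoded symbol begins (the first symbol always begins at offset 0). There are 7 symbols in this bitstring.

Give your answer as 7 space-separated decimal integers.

Bit 0: prefix='0' (no match yet)
Bit 1: prefix='00' (no match yet)
Bit 2: prefix='000' -> emit 'c', reset
Bit 3: prefix='0' (no match yet)
Bit 4: prefix='00' (no match yet)
Bit 5: prefix='001' -> emit 'm', reset
Bit 6: prefix='0' (no match yet)
Bit 7: prefix='00' (no match yet)
Bit 8: prefix='001' -> emit 'm', reset
Bit 9: prefix='1' -> emit 'h', reset
Bit 10: prefix='0' (no match yet)
Bit 11: prefix='00' (no match yet)
Bit 12: prefix='000' -> emit 'c', reset
Bit 13: prefix='0' (no match yet)
Bit 14: prefix='01' -> emit 'f', reset
Bit 15: prefix='0' (no match yet)
Bit 16: prefix='01' -> emit 'f', reset

Answer: 0 3 6 9 10 13 15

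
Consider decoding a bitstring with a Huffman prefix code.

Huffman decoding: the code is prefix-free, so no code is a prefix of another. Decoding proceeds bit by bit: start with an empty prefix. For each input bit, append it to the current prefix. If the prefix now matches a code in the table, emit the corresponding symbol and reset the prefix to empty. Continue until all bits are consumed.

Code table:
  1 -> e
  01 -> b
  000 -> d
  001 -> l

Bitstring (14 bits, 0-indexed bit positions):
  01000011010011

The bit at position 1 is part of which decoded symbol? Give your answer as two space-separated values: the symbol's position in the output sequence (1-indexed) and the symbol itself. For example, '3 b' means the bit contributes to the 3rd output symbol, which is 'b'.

Answer: 1 b

Derivation:
Bit 0: prefix='0' (no match yet)
Bit 1: prefix='01' -> emit 'b', reset
Bit 2: prefix='0' (no match yet)
Bit 3: prefix='00' (no match yet)
Bit 4: prefix='000' -> emit 'd', reset
Bit 5: prefix='0' (no match yet)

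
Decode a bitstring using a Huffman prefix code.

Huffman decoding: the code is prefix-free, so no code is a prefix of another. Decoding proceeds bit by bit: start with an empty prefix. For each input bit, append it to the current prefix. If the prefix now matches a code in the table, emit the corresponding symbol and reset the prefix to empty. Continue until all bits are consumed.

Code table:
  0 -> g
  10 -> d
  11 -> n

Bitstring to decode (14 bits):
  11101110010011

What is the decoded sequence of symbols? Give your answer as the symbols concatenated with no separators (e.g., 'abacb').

Bit 0: prefix='1' (no match yet)
Bit 1: prefix='11' -> emit 'n', reset
Bit 2: prefix='1' (no match yet)
Bit 3: prefix='10' -> emit 'd', reset
Bit 4: prefix='1' (no match yet)
Bit 5: prefix='11' -> emit 'n', reset
Bit 6: prefix='1' (no match yet)
Bit 7: prefix='10' -> emit 'd', reset
Bit 8: prefix='0' -> emit 'g', reset
Bit 9: prefix='1' (no match yet)
Bit 10: prefix='10' -> emit 'd', reset
Bit 11: prefix='0' -> emit 'g', reset
Bit 12: prefix='1' (no match yet)
Bit 13: prefix='11' -> emit 'n', reset

Answer: ndndgdgn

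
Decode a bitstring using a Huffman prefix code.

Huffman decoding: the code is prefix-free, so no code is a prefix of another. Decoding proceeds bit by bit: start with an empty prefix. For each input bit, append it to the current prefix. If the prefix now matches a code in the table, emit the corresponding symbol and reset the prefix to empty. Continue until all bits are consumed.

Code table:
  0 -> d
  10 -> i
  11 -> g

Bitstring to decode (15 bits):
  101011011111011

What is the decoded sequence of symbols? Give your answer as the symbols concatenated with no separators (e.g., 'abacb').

Bit 0: prefix='1' (no match yet)
Bit 1: prefix='10' -> emit 'i', reset
Bit 2: prefix='1' (no match yet)
Bit 3: prefix='10' -> emit 'i', reset
Bit 4: prefix='1' (no match yet)
Bit 5: prefix='11' -> emit 'g', reset
Bit 6: prefix='0' -> emit 'd', reset
Bit 7: prefix='1' (no match yet)
Bit 8: prefix='11' -> emit 'g', reset
Bit 9: prefix='1' (no match yet)
Bit 10: prefix='11' -> emit 'g', reset
Bit 11: prefix='1' (no match yet)
Bit 12: prefix='10' -> emit 'i', reset
Bit 13: prefix='1' (no match yet)
Bit 14: prefix='11' -> emit 'g', reset

Answer: iigdggig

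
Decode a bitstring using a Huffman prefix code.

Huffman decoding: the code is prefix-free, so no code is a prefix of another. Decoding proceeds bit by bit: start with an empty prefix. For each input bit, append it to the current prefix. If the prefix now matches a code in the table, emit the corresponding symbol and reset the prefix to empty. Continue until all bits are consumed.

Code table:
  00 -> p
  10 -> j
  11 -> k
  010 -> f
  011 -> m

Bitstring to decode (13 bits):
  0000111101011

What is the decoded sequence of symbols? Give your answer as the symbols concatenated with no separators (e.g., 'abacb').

Answer: ppkkfk

Derivation:
Bit 0: prefix='0' (no match yet)
Bit 1: prefix='00' -> emit 'p', reset
Bit 2: prefix='0' (no match yet)
Bit 3: prefix='00' -> emit 'p', reset
Bit 4: prefix='1' (no match yet)
Bit 5: prefix='11' -> emit 'k', reset
Bit 6: prefix='1' (no match yet)
Bit 7: prefix='11' -> emit 'k', reset
Bit 8: prefix='0' (no match yet)
Bit 9: prefix='01' (no match yet)
Bit 10: prefix='010' -> emit 'f', reset
Bit 11: prefix='1' (no match yet)
Bit 12: prefix='11' -> emit 'k', reset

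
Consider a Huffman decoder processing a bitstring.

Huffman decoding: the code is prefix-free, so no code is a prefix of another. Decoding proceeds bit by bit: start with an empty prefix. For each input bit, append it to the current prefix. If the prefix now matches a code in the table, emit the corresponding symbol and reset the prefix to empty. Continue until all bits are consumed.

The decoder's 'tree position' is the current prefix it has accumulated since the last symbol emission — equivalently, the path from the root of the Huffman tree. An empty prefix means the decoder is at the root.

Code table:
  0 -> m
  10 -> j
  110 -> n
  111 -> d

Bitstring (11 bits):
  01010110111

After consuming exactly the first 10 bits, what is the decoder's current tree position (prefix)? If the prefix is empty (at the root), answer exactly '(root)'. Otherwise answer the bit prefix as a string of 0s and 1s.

Answer: 11

Derivation:
Bit 0: prefix='0' -> emit 'm', reset
Bit 1: prefix='1' (no match yet)
Bit 2: prefix='10' -> emit 'j', reset
Bit 3: prefix='1' (no match yet)
Bit 4: prefix='10' -> emit 'j', reset
Bit 5: prefix='1' (no match yet)
Bit 6: prefix='11' (no match yet)
Bit 7: prefix='110' -> emit 'n', reset
Bit 8: prefix='1' (no match yet)
Bit 9: prefix='11' (no match yet)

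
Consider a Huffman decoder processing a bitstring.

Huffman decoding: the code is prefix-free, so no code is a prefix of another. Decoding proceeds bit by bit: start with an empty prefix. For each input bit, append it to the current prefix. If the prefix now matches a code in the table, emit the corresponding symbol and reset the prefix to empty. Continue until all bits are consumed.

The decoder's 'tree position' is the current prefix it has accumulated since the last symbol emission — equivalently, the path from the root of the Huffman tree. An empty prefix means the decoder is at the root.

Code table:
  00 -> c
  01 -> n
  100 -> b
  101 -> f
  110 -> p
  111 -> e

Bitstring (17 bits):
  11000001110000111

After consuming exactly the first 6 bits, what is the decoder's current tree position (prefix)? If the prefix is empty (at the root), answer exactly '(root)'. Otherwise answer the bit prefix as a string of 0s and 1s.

Answer: 0

Derivation:
Bit 0: prefix='1' (no match yet)
Bit 1: prefix='11' (no match yet)
Bit 2: prefix='110' -> emit 'p', reset
Bit 3: prefix='0' (no match yet)
Bit 4: prefix='00' -> emit 'c', reset
Bit 5: prefix='0' (no match yet)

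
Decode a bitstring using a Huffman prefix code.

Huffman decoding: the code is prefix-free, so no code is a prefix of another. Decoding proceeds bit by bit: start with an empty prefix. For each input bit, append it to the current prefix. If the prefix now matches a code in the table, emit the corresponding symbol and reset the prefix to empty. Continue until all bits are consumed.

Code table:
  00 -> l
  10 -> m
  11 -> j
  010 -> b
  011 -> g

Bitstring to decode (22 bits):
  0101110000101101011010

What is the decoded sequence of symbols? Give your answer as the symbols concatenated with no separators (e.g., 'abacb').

Answer: bjmlbjbjb

Derivation:
Bit 0: prefix='0' (no match yet)
Bit 1: prefix='01' (no match yet)
Bit 2: prefix='010' -> emit 'b', reset
Bit 3: prefix='1' (no match yet)
Bit 4: prefix='11' -> emit 'j', reset
Bit 5: prefix='1' (no match yet)
Bit 6: prefix='10' -> emit 'm', reset
Bit 7: prefix='0' (no match yet)
Bit 8: prefix='00' -> emit 'l', reset
Bit 9: prefix='0' (no match yet)
Bit 10: prefix='01' (no match yet)
Bit 11: prefix='010' -> emit 'b', reset
Bit 12: prefix='1' (no match yet)
Bit 13: prefix='11' -> emit 'j', reset
Bit 14: prefix='0' (no match yet)
Bit 15: prefix='01' (no match yet)
Bit 16: prefix='010' -> emit 'b', reset
Bit 17: prefix='1' (no match yet)
Bit 18: prefix='11' -> emit 'j', reset
Bit 19: prefix='0' (no match yet)
Bit 20: prefix='01' (no match yet)
Bit 21: prefix='010' -> emit 'b', reset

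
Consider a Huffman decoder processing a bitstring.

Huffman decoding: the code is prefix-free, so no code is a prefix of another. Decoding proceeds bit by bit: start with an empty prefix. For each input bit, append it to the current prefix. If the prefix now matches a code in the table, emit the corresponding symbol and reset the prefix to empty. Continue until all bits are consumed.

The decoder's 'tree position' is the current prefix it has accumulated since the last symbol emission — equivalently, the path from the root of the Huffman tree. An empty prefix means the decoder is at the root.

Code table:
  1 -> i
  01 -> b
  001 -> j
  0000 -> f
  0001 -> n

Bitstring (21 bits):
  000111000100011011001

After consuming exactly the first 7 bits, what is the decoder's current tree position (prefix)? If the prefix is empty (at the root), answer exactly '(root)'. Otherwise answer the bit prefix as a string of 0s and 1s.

Bit 0: prefix='0' (no match yet)
Bit 1: prefix='00' (no match yet)
Bit 2: prefix='000' (no match yet)
Bit 3: prefix='0001' -> emit 'n', reset
Bit 4: prefix='1' -> emit 'i', reset
Bit 5: prefix='1' -> emit 'i', reset
Bit 6: prefix='0' (no match yet)

Answer: 0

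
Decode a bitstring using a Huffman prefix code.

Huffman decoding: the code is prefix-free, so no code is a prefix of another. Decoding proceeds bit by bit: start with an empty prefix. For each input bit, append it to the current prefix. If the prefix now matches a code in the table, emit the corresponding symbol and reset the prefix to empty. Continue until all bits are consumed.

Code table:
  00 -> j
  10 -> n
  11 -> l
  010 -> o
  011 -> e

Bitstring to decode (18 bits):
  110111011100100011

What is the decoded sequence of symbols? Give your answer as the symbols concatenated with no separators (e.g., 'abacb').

Answer: lenlnojl

Derivation:
Bit 0: prefix='1' (no match yet)
Bit 1: prefix='11' -> emit 'l', reset
Bit 2: prefix='0' (no match yet)
Bit 3: prefix='01' (no match yet)
Bit 4: prefix='011' -> emit 'e', reset
Bit 5: prefix='1' (no match yet)
Bit 6: prefix='10' -> emit 'n', reset
Bit 7: prefix='1' (no match yet)
Bit 8: prefix='11' -> emit 'l', reset
Bit 9: prefix='1' (no match yet)
Bit 10: prefix='10' -> emit 'n', reset
Bit 11: prefix='0' (no match yet)
Bit 12: prefix='01' (no match yet)
Bit 13: prefix='010' -> emit 'o', reset
Bit 14: prefix='0' (no match yet)
Bit 15: prefix='00' -> emit 'j', reset
Bit 16: prefix='1' (no match yet)
Bit 17: prefix='11' -> emit 'l', reset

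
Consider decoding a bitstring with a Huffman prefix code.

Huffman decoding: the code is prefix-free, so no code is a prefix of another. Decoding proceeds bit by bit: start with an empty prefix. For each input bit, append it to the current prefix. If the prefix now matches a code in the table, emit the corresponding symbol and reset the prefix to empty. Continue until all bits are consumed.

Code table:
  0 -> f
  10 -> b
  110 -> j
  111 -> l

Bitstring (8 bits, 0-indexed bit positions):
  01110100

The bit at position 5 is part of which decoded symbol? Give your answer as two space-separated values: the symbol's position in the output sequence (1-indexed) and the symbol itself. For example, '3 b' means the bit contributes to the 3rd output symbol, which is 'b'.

Answer: 4 b

Derivation:
Bit 0: prefix='0' -> emit 'f', reset
Bit 1: prefix='1' (no match yet)
Bit 2: prefix='11' (no match yet)
Bit 3: prefix='111' -> emit 'l', reset
Bit 4: prefix='0' -> emit 'f', reset
Bit 5: prefix='1' (no match yet)
Bit 6: prefix='10' -> emit 'b', reset
Bit 7: prefix='0' -> emit 'f', reset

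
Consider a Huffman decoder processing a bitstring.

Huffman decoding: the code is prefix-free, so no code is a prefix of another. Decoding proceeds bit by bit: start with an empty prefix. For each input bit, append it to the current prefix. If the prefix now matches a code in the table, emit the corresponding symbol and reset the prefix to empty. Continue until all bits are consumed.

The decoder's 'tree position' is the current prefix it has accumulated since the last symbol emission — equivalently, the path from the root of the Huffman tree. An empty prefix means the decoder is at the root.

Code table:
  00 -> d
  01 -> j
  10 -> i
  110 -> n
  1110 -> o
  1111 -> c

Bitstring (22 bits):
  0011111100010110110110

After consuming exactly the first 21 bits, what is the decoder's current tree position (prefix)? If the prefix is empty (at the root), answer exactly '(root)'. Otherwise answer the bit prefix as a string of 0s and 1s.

Bit 0: prefix='0' (no match yet)
Bit 1: prefix='00' -> emit 'd', reset
Bit 2: prefix='1' (no match yet)
Bit 3: prefix='11' (no match yet)
Bit 4: prefix='111' (no match yet)
Bit 5: prefix='1111' -> emit 'c', reset
Bit 6: prefix='1' (no match yet)
Bit 7: prefix='11' (no match yet)
Bit 8: prefix='110' -> emit 'n', reset
Bit 9: prefix='0' (no match yet)
Bit 10: prefix='00' -> emit 'd', reset
Bit 11: prefix='1' (no match yet)
Bit 12: prefix='10' -> emit 'i', reset
Bit 13: prefix='1' (no match yet)
Bit 14: prefix='11' (no match yet)
Bit 15: prefix='110' -> emit 'n', reset
Bit 16: prefix='1' (no match yet)
Bit 17: prefix='11' (no match yet)
Bit 18: prefix='110' -> emit 'n', reset
Bit 19: prefix='1' (no match yet)
Bit 20: prefix='11' (no match yet)

Answer: 11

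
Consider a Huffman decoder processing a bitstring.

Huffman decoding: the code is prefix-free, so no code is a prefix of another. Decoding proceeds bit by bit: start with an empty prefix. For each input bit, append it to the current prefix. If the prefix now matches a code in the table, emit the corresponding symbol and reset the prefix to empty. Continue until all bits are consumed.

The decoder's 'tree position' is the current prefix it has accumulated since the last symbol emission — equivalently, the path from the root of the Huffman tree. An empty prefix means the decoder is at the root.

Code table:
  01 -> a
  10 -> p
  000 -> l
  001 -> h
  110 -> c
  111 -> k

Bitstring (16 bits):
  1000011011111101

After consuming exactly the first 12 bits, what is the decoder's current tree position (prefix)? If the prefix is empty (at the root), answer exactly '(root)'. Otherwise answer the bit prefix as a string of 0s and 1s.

Answer: 1

Derivation:
Bit 0: prefix='1' (no match yet)
Bit 1: prefix='10' -> emit 'p', reset
Bit 2: prefix='0' (no match yet)
Bit 3: prefix='00' (no match yet)
Bit 4: prefix='000' -> emit 'l', reset
Bit 5: prefix='1' (no match yet)
Bit 6: prefix='11' (no match yet)
Bit 7: prefix='110' -> emit 'c', reset
Bit 8: prefix='1' (no match yet)
Bit 9: prefix='11' (no match yet)
Bit 10: prefix='111' -> emit 'k', reset
Bit 11: prefix='1' (no match yet)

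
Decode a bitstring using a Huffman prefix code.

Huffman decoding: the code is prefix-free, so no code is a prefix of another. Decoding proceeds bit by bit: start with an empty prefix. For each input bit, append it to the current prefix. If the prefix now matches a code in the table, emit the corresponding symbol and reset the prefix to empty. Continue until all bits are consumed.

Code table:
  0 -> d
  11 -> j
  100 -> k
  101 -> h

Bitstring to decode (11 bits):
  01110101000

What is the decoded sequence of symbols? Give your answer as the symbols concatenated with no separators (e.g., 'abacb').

Answer: djhdkd

Derivation:
Bit 0: prefix='0' -> emit 'd', reset
Bit 1: prefix='1' (no match yet)
Bit 2: prefix='11' -> emit 'j', reset
Bit 3: prefix='1' (no match yet)
Bit 4: prefix='10' (no match yet)
Bit 5: prefix='101' -> emit 'h', reset
Bit 6: prefix='0' -> emit 'd', reset
Bit 7: prefix='1' (no match yet)
Bit 8: prefix='10' (no match yet)
Bit 9: prefix='100' -> emit 'k', reset
Bit 10: prefix='0' -> emit 'd', reset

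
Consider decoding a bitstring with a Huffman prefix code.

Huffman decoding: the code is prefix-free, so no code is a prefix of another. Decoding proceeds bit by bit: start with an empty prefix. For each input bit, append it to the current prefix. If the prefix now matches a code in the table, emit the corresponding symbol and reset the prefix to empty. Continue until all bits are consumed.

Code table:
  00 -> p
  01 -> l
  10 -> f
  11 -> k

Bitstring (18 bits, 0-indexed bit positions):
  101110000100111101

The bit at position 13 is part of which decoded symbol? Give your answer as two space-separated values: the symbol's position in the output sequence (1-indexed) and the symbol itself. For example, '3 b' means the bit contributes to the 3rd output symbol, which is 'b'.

Answer: 7 k

Derivation:
Bit 0: prefix='1' (no match yet)
Bit 1: prefix='10' -> emit 'f', reset
Bit 2: prefix='1' (no match yet)
Bit 3: prefix='11' -> emit 'k', reset
Bit 4: prefix='1' (no match yet)
Bit 5: prefix='10' -> emit 'f', reset
Bit 6: prefix='0' (no match yet)
Bit 7: prefix='00' -> emit 'p', reset
Bit 8: prefix='0' (no match yet)
Bit 9: prefix='01' -> emit 'l', reset
Bit 10: prefix='0' (no match yet)
Bit 11: prefix='00' -> emit 'p', reset
Bit 12: prefix='1' (no match yet)
Bit 13: prefix='11' -> emit 'k', reset
Bit 14: prefix='1' (no match yet)
Bit 15: prefix='11' -> emit 'k', reset
Bit 16: prefix='0' (no match yet)
Bit 17: prefix='01' -> emit 'l', reset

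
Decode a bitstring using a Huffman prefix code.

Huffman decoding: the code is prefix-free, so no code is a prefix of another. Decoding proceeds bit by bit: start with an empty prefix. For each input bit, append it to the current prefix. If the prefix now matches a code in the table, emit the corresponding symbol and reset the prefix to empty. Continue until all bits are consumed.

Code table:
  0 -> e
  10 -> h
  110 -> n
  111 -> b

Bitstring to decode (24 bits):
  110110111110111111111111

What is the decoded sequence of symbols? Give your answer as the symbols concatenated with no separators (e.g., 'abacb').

Answer: nnbnbbbb

Derivation:
Bit 0: prefix='1' (no match yet)
Bit 1: prefix='11' (no match yet)
Bit 2: prefix='110' -> emit 'n', reset
Bit 3: prefix='1' (no match yet)
Bit 4: prefix='11' (no match yet)
Bit 5: prefix='110' -> emit 'n', reset
Bit 6: prefix='1' (no match yet)
Bit 7: prefix='11' (no match yet)
Bit 8: prefix='111' -> emit 'b', reset
Bit 9: prefix='1' (no match yet)
Bit 10: prefix='11' (no match yet)
Bit 11: prefix='110' -> emit 'n', reset
Bit 12: prefix='1' (no match yet)
Bit 13: prefix='11' (no match yet)
Bit 14: prefix='111' -> emit 'b', reset
Bit 15: prefix='1' (no match yet)
Bit 16: prefix='11' (no match yet)
Bit 17: prefix='111' -> emit 'b', reset
Bit 18: prefix='1' (no match yet)
Bit 19: prefix='11' (no match yet)
Bit 20: prefix='111' -> emit 'b', reset
Bit 21: prefix='1' (no match yet)
Bit 22: prefix='11' (no match yet)
Bit 23: prefix='111' -> emit 'b', reset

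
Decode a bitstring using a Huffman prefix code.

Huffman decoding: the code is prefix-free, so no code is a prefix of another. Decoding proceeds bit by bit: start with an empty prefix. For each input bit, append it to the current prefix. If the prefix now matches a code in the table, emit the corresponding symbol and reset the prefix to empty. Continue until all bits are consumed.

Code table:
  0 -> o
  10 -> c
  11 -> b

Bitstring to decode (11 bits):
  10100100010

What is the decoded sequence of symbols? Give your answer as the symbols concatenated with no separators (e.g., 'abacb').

Bit 0: prefix='1' (no match yet)
Bit 1: prefix='10' -> emit 'c', reset
Bit 2: prefix='1' (no match yet)
Bit 3: prefix='10' -> emit 'c', reset
Bit 4: prefix='0' -> emit 'o', reset
Bit 5: prefix='1' (no match yet)
Bit 6: prefix='10' -> emit 'c', reset
Bit 7: prefix='0' -> emit 'o', reset
Bit 8: prefix='0' -> emit 'o', reset
Bit 9: prefix='1' (no match yet)
Bit 10: prefix='10' -> emit 'c', reset

Answer: ccocooc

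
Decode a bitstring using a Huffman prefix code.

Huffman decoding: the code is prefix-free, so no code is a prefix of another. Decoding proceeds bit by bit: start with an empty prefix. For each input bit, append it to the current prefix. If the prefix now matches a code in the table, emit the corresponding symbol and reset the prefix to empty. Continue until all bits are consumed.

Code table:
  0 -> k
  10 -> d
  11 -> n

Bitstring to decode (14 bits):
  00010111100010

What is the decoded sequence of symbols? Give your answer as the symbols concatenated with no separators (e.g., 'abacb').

Bit 0: prefix='0' -> emit 'k', reset
Bit 1: prefix='0' -> emit 'k', reset
Bit 2: prefix='0' -> emit 'k', reset
Bit 3: prefix='1' (no match yet)
Bit 4: prefix='10' -> emit 'd', reset
Bit 5: prefix='1' (no match yet)
Bit 6: prefix='11' -> emit 'n', reset
Bit 7: prefix='1' (no match yet)
Bit 8: prefix='11' -> emit 'n', reset
Bit 9: prefix='0' -> emit 'k', reset
Bit 10: prefix='0' -> emit 'k', reset
Bit 11: prefix='0' -> emit 'k', reset
Bit 12: prefix='1' (no match yet)
Bit 13: prefix='10' -> emit 'd', reset

Answer: kkkdnnkkkd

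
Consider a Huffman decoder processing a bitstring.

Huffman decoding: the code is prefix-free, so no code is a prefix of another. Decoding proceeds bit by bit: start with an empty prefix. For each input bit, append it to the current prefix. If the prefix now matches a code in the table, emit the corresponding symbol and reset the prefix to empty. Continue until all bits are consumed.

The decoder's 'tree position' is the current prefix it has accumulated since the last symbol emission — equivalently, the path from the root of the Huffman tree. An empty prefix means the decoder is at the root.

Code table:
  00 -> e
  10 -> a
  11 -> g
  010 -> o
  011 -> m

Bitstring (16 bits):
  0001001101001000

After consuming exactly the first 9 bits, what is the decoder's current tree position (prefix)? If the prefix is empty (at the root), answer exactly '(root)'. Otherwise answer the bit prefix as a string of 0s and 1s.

Answer: 0

Derivation:
Bit 0: prefix='0' (no match yet)
Bit 1: prefix='00' -> emit 'e', reset
Bit 2: prefix='0' (no match yet)
Bit 3: prefix='01' (no match yet)
Bit 4: prefix='010' -> emit 'o', reset
Bit 5: prefix='0' (no match yet)
Bit 6: prefix='01' (no match yet)
Bit 7: prefix='011' -> emit 'm', reset
Bit 8: prefix='0' (no match yet)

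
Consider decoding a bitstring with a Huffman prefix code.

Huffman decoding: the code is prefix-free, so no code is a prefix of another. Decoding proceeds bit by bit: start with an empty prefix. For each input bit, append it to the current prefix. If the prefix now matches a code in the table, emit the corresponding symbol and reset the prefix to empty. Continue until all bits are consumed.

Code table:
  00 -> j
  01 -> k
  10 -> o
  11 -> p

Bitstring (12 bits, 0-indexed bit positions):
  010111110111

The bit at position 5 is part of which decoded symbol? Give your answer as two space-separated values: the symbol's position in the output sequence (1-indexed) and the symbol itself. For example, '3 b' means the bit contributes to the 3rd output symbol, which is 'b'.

Answer: 3 p

Derivation:
Bit 0: prefix='0' (no match yet)
Bit 1: prefix='01' -> emit 'k', reset
Bit 2: prefix='0' (no match yet)
Bit 3: prefix='01' -> emit 'k', reset
Bit 4: prefix='1' (no match yet)
Bit 5: prefix='11' -> emit 'p', reset
Bit 6: prefix='1' (no match yet)
Bit 7: prefix='11' -> emit 'p', reset
Bit 8: prefix='0' (no match yet)
Bit 9: prefix='01' -> emit 'k', reset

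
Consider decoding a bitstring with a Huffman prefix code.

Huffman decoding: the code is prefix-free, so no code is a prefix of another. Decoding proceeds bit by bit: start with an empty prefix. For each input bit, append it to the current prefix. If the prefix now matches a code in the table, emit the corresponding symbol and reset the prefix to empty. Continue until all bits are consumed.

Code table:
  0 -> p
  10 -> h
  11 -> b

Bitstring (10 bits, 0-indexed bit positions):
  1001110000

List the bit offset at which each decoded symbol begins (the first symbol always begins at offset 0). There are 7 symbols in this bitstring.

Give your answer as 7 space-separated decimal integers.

Bit 0: prefix='1' (no match yet)
Bit 1: prefix='10' -> emit 'h', reset
Bit 2: prefix='0' -> emit 'p', reset
Bit 3: prefix='1' (no match yet)
Bit 4: prefix='11' -> emit 'b', reset
Bit 5: prefix='1' (no match yet)
Bit 6: prefix='10' -> emit 'h', reset
Bit 7: prefix='0' -> emit 'p', reset
Bit 8: prefix='0' -> emit 'p', reset
Bit 9: prefix='0' -> emit 'p', reset

Answer: 0 2 3 5 7 8 9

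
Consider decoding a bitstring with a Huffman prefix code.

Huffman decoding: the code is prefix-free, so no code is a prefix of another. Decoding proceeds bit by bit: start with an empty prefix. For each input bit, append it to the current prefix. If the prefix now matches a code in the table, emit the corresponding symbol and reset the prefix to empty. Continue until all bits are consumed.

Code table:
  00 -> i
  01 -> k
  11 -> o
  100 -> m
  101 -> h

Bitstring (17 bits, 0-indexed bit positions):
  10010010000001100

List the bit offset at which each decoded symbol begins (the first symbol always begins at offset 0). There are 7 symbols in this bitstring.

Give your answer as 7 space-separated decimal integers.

Answer: 0 3 6 9 11 13 15

Derivation:
Bit 0: prefix='1' (no match yet)
Bit 1: prefix='10' (no match yet)
Bit 2: prefix='100' -> emit 'm', reset
Bit 3: prefix='1' (no match yet)
Bit 4: prefix='10' (no match yet)
Bit 5: prefix='100' -> emit 'm', reset
Bit 6: prefix='1' (no match yet)
Bit 7: prefix='10' (no match yet)
Bit 8: prefix='100' -> emit 'm', reset
Bit 9: prefix='0' (no match yet)
Bit 10: prefix='00' -> emit 'i', reset
Bit 11: prefix='0' (no match yet)
Bit 12: prefix='00' -> emit 'i', reset
Bit 13: prefix='1' (no match yet)
Bit 14: prefix='11' -> emit 'o', reset
Bit 15: prefix='0' (no match yet)
Bit 16: prefix='00' -> emit 'i', reset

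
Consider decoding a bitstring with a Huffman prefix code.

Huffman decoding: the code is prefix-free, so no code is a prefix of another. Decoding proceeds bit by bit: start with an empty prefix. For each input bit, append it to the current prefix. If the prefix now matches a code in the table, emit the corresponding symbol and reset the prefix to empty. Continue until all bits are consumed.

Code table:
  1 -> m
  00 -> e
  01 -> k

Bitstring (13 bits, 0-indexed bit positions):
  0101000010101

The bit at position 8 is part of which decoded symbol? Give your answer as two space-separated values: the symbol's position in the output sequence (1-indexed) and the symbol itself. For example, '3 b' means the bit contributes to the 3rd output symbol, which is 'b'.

Answer: 5 m

Derivation:
Bit 0: prefix='0' (no match yet)
Bit 1: prefix='01' -> emit 'k', reset
Bit 2: prefix='0' (no match yet)
Bit 3: prefix='01' -> emit 'k', reset
Bit 4: prefix='0' (no match yet)
Bit 5: prefix='00' -> emit 'e', reset
Bit 6: prefix='0' (no match yet)
Bit 7: prefix='00' -> emit 'e', reset
Bit 8: prefix='1' -> emit 'm', reset
Bit 9: prefix='0' (no match yet)
Bit 10: prefix='01' -> emit 'k', reset
Bit 11: prefix='0' (no match yet)
Bit 12: prefix='01' -> emit 'k', reset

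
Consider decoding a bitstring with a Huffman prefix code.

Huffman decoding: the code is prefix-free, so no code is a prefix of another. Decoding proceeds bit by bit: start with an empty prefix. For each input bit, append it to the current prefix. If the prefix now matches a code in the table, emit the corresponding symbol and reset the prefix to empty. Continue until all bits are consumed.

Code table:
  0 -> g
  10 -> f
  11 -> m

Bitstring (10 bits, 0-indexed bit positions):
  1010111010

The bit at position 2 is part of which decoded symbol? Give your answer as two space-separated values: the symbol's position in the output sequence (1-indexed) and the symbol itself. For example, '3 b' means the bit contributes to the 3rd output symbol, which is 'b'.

Bit 0: prefix='1' (no match yet)
Bit 1: prefix='10' -> emit 'f', reset
Bit 2: prefix='1' (no match yet)
Bit 3: prefix='10' -> emit 'f', reset
Bit 4: prefix='1' (no match yet)
Bit 5: prefix='11' -> emit 'm', reset
Bit 6: prefix='1' (no match yet)

Answer: 2 f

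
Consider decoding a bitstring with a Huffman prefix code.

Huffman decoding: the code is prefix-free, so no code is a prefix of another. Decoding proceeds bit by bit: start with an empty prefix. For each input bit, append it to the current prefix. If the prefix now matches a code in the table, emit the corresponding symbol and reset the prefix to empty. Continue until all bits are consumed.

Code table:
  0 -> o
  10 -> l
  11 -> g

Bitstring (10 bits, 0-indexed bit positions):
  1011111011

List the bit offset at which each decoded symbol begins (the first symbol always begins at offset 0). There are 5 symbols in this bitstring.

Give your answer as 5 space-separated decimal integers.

Bit 0: prefix='1' (no match yet)
Bit 1: prefix='10' -> emit 'l', reset
Bit 2: prefix='1' (no match yet)
Bit 3: prefix='11' -> emit 'g', reset
Bit 4: prefix='1' (no match yet)
Bit 5: prefix='11' -> emit 'g', reset
Bit 6: prefix='1' (no match yet)
Bit 7: prefix='10' -> emit 'l', reset
Bit 8: prefix='1' (no match yet)
Bit 9: prefix='11' -> emit 'g', reset

Answer: 0 2 4 6 8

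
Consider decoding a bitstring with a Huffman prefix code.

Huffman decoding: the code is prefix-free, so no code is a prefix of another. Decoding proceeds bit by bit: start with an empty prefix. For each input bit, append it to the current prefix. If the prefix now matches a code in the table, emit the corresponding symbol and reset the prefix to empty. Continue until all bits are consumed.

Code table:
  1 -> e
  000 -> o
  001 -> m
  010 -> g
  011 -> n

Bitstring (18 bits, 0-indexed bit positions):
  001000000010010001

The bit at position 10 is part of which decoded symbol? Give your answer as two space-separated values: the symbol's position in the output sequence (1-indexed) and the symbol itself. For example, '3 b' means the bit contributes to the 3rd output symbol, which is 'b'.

Bit 0: prefix='0' (no match yet)
Bit 1: prefix='00' (no match yet)
Bit 2: prefix='001' -> emit 'm', reset
Bit 3: prefix='0' (no match yet)
Bit 4: prefix='00' (no match yet)
Bit 5: prefix='000' -> emit 'o', reset
Bit 6: prefix='0' (no match yet)
Bit 7: prefix='00' (no match yet)
Bit 8: prefix='000' -> emit 'o', reset
Bit 9: prefix='0' (no match yet)
Bit 10: prefix='01' (no match yet)
Bit 11: prefix='010' -> emit 'g', reset
Bit 12: prefix='0' (no match yet)
Bit 13: prefix='01' (no match yet)
Bit 14: prefix='010' -> emit 'g', reset

Answer: 4 g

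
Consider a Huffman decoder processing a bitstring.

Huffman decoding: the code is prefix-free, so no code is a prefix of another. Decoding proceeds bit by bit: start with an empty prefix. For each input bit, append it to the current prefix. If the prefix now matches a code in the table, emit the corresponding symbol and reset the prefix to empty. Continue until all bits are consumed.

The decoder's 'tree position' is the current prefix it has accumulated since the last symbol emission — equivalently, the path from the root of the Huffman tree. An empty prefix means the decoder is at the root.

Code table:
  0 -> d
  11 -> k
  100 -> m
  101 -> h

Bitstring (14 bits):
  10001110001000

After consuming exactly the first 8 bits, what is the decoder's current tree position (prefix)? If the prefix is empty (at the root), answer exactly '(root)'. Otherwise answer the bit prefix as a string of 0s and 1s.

Answer: 10

Derivation:
Bit 0: prefix='1' (no match yet)
Bit 1: prefix='10' (no match yet)
Bit 2: prefix='100' -> emit 'm', reset
Bit 3: prefix='0' -> emit 'd', reset
Bit 4: prefix='1' (no match yet)
Bit 5: prefix='11' -> emit 'k', reset
Bit 6: prefix='1' (no match yet)
Bit 7: prefix='10' (no match yet)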